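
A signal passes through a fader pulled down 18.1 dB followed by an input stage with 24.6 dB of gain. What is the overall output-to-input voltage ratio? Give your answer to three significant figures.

2.11

Net gain = (−18.1) + 24.6 = 6.5 dB.
Voltage ratio = 10^(6.5/20) = 2.11.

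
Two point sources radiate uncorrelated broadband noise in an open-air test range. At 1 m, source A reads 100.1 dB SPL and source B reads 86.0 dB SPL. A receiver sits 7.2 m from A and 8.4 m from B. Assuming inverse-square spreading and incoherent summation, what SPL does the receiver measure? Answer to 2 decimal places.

At the listener: L_A = 100.1 − 20·log₁₀(7.2) = 82.953 dB; L_B = 86.0 − 20·log₁₀(8.4) = 67.514 dB.
Combined: 10·log₁₀(10^(82.953/10)+10^(67.514/10)) = 83.08 dB SPL.

83.08 dB SPL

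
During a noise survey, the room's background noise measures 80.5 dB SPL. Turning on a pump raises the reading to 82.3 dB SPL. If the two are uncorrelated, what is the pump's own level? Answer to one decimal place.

77.6 dB SPL

Background correction is a power subtraction:
L_src = 10·log₁₀(10^(82.3/10) − 10^(80.5/10)) = 10·log₁₀(57620000) = 77.6 dB SPL.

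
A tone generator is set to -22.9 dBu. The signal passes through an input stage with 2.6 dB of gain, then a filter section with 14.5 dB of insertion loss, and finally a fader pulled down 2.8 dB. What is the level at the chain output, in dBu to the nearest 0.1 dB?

Gain stages sum in dB:
-22.9 + 2.6 − 14.5 − 2.8 = -37.6 dBu.

-37.6 dBu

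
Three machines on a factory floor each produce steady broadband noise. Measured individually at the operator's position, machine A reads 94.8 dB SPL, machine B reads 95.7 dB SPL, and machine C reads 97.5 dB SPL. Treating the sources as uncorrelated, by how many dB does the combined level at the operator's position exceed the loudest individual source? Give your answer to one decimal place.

Incoherent sources sum as intensities:
L_total = 10·log₁₀(10^(94.8/10) + 10^(95.7/10) + 10^(97.5/10)) = 100.92 dB SPL.
Excess over the loudest (97.5 dB): 100.92 − 97.5 = 3.4 dB.

3.4 dB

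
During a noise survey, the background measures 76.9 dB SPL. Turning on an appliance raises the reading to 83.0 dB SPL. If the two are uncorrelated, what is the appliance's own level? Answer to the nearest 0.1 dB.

81.8 dB SPL

Remove the background by subtracting linear intensities:
L_src = 10·log₁₀(10^(83.0/10) − 10^(76.9/10)) = 10·log₁₀(150500000) = 81.8 dB SPL.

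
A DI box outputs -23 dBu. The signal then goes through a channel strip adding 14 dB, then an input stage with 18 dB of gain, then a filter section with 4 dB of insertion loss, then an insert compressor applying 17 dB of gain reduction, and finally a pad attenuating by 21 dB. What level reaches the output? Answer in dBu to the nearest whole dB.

Gain stages sum in dB:
-23 + 14 + 18 − 4 − 17 − 21 = -33 dBu.

-33 dBu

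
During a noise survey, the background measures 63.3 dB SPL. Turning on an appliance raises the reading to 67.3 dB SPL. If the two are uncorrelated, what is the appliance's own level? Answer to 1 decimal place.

65.1 dB SPL

Subtract intensities: L_src = 10·log₁₀(10^(L_total/10) − 10^(L_bg/10)).
L_src = 10·log₁₀(10^(67.3/10) − 10^(63.3/10)) = 10·log₁₀(3232000) = 65.1 dB SPL.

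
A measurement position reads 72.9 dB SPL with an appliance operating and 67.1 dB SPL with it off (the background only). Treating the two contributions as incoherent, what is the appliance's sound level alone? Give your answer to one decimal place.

71.6 dB SPL

Subtract intensities: L_src = 10·log₁₀(10^(L_total/10) − 10^(L_bg/10)).
L_src = 10·log₁₀(10^(72.9/10) − 10^(67.1/10)) = 10·log₁₀(14370000) = 71.6 dB SPL.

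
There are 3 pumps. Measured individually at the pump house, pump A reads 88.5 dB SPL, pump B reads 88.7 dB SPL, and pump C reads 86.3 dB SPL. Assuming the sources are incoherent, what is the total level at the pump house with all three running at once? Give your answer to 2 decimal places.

92.73 dB SPL

Uncorrelated sources add in intensity (power), not in dB.
L_total = 10·log₁₀(10^(88.5/10) + 10^(88.7/10) + 10^(86.3/10)) = 10·log₁₀(1876000000) = 92.73 dB SPL.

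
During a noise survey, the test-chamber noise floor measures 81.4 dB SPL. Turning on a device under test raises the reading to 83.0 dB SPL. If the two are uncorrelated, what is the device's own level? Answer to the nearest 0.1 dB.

Remove the background by subtracting linear intensities:
L_src = 10·log₁₀(10^(83.0/10) − 10^(81.4/10)) = 10·log₁₀(61490000) = 77.9 dB SPL.

77.9 dB SPL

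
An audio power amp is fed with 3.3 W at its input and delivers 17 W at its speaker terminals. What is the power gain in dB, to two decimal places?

7.12 dB

For a power ratio, dB = 10·log₁₀(P₂/P₁).
10·log₁₀(17/3.3) = 10·log₁₀(5.152) = 7.12 dB.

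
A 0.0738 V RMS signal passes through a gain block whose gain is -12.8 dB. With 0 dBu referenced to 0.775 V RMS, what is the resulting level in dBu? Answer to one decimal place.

Input level: 20·log₁₀(0.0738/0.775) = -20.42 dBu.
Output: -20.42 − 12.8 = -33.2 dBu.

-33.2 dBu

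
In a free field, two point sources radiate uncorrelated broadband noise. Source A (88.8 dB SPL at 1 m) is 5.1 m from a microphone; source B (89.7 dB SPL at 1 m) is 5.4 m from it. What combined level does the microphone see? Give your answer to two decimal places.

77.87 dB SPL

At the listener: L_A = 88.8 − 20·log₁₀(5.1) = 74.649 dB; L_B = 89.7 − 20·log₁₀(5.4) = 75.052 dB.
Combined: 10·log₁₀(10^(74.649/10)+10^(75.052/10)) = 77.87 dB SPL.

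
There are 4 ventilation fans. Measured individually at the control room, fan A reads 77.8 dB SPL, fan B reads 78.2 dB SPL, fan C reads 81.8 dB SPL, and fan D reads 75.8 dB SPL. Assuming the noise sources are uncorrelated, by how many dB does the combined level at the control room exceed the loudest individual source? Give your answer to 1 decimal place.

Add the sources as powers (linear), then convert back to dB:
L_total = 10·log₁₀(10^(77.8/10) + 10^(78.2/10) + 10^(81.8/10) + 10^(75.8/10)) = 84.99 dB SPL.
Excess over the loudest (81.8 dB): 84.99 − 81.8 = 3.2 dB.

3.2 dB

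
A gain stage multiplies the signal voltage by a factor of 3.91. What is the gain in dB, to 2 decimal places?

11.84 dB

For a voltage ratio, dB = 20·log₁₀(V₂/V₁).
20·log₁₀(3.91) = 11.84 dB.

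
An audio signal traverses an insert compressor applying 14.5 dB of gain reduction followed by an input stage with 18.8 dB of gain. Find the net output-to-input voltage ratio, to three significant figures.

Net gain = (−14.5) + 18.8 = 4.3 dB.
Voltage ratio = 10^(4.3/20) = 1.64.

1.64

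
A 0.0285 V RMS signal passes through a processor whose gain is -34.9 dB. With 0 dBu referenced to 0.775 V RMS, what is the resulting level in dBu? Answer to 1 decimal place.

Input level: 20·log₁₀(0.0285/0.775) = -28.69 dBu.
Output: -28.69 − 34.9 = -63.6 dBu.

-63.6 dBu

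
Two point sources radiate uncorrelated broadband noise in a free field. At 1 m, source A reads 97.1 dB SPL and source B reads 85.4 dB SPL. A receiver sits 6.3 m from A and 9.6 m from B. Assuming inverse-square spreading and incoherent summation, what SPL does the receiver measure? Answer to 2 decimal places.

At the listener: L_A = 97.1 − 20·log₁₀(6.3) = 81.113 dB; L_B = 85.4 − 20·log₁₀(9.6) = 65.755 dB.
Combined: 10·log₁₀(10^(81.113/10)+10^(65.755/10)) = 81.24 dB SPL.

81.24 dB SPL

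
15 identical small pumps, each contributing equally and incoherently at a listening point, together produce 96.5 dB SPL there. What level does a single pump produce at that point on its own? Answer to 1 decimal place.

84.7 dB SPL

15 equal incoherent sources add 10·log₁₀(15) = 11.76 dB over one source.
L_one = 96.5 − 11.76 = 84.7 dB SPL.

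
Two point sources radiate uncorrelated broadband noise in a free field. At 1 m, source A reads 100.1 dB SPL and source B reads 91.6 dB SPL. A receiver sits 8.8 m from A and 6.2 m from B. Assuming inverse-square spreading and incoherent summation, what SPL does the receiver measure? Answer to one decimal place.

At the listener: L_A = 100.1 − 20·log₁₀(8.8) = 81.21 dB; L_B = 91.6 − 20·log₁₀(6.2) = 75.75 dB.
Combined: 10·log₁₀(10^(81.21/10)+10^(75.75/10)) = 82.3 dB SPL.

82.3 dB SPL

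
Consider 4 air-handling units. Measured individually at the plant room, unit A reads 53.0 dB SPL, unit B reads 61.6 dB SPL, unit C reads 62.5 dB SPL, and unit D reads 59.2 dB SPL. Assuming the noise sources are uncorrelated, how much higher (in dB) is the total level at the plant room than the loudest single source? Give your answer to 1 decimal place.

3.8 dB

Incoherent sources sum as intensities:
L_total = 10·log₁₀(10^(53.0/10) + 10^(61.6/10) + 10^(62.5/10) + 10^(59.2/10)) = 66.29 dB SPL.
Excess over the loudest (62.5 dB): 66.29 − 62.5 = 3.8 dB.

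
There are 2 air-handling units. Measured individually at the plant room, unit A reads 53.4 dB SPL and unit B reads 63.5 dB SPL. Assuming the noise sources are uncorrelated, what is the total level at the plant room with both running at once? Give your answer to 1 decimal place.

Incoherent sources sum as intensities:
L_total = 10·log₁₀(10^(53.4/10) + 10^(63.5/10)) = 10·log₁₀(2457000) = 63.9 dB SPL.

63.9 dB SPL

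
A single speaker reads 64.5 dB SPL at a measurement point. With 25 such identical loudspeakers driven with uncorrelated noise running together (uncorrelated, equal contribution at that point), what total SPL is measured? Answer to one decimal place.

25 equal incoherent sources raise the level by 10·log₁₀(25) = 13.98 dB.
L_total = 64.5 + 13.98 = 78.5 dB SPL.

78.5 dB SPL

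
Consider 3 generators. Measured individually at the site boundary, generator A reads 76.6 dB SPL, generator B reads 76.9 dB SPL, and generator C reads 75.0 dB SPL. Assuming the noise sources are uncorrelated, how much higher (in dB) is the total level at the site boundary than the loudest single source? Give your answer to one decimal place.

4.1 dB

Incoherent sources sum as intensities:
L_total = 10·log₁₀(10^(76.6/10) + 10^(76.9/10) + 10^(75.0/10)) = 81.01 dB SPL.
Excess over the loudest (76.9 dB): 81.01 − 76.9 = 4.1 dB.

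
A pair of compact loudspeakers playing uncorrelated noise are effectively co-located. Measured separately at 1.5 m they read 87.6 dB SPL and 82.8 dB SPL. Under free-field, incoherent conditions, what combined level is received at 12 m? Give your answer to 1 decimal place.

Combined at 1.5 m: 10·log₁₀(10^(87.6/10)+10^(82.8/10)) = 88.84 dB SPL.
Then apply −20·log₁₀(12/1.5) = -18.06 dB → 70.8 dB SPL.

70.8 dB SPL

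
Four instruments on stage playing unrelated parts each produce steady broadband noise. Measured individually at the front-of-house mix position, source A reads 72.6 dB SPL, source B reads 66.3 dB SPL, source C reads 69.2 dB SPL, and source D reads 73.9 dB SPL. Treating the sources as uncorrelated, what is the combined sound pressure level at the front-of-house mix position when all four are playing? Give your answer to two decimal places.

Uncorrelated sources add in intensity (power), not in dB.
L_total = 10·log₁₀(10^(72.6/10) + 10^(66.3/10) + 10^(69.2/10) + 10^(73.9/10)) = 10·log₁₀(55330000) = 77.43 dB SPL.

77.43 dB SPL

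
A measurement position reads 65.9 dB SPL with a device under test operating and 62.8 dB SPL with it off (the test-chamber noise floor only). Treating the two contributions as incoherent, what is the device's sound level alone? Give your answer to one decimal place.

63.0 dB SPL

Remove the background by subtracting linear intensities:
L_src = 10·log₁₀(10^(65.9/10) − 10^(62.8/10)) = 10·log₁₀(1985000) = 63.0 dB SPL.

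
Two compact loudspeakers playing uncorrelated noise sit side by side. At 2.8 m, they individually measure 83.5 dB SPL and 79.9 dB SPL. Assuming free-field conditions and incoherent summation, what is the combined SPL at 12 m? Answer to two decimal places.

Combined at 2.8 m: 10·log₁₀(10^(83.5/10)+10^(79.9/10)) = 85.073 dB SPL.
Then apply −20·log₁₀(12/2.8) = -12.640 dB → 72.43 dB SPL.

72.43 dB SPL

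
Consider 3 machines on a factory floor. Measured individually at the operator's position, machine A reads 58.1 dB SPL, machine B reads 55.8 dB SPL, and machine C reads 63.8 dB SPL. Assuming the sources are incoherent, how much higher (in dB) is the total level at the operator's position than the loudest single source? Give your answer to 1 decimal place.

1.5 dB

Add the sources as powers (linear), then convert back to dB:
L_total = 10·log₁₀(10^(58.1/10) + 10^(55.8/10) + 10^(63.8/10)) = 65.35 dB SPL.
Excess over the loudest (63.8 dB): 65.35 − 63.8 = 1.5 dB.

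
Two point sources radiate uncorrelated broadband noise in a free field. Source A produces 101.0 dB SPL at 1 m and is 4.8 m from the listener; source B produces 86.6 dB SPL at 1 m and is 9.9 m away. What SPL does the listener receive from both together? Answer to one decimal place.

At the listener: L_A = 101.0 − 20·log₁₀(4.8) = 87.38 dB; L_B = 86.6 − 20·log₁₀(9.9) = 66.69 dB.
Combined: 10·log₁₀(10^(87.38/10)+10^(66.69/10)) = 87.4 dB SPL.

87.4 dB SPL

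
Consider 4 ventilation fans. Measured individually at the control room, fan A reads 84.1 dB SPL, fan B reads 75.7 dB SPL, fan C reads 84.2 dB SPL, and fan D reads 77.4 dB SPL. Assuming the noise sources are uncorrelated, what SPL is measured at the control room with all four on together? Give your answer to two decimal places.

Uncorrelated sources add in intensity (power), not in dB.
L_total = 10·log₁₀(10^(84.1/10) + 10^(75.7/10) + 10^(84.2/10) + 10^(77.4/10)) = 10·log₁₀(612200000) = 87.87 dB SPL.

87.87 dB SPL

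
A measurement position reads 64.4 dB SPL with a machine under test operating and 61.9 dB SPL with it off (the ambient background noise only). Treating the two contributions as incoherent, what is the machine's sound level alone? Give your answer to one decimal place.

Background correction is a power subtraction:
L_src = 10·log₁₀(10^(64.4/10) − 10^(61.9/10)) = 10·log₁₀(1205000) = 60.8 dB SPL.

60.8 dB SPL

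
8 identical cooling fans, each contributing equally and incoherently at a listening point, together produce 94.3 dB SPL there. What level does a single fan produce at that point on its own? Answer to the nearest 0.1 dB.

85.3 dB SPL

8 equal incoherent sources add 10·log₁₀(8) = 9.03 dB over one source.
L_one = 94.3 − 9.03 = 85.3 dB SPL.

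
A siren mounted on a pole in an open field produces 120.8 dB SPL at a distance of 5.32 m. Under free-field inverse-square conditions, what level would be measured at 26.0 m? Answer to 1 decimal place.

107.0 dB SPL

Inverse-square spreading gives ΔL = −20·log₁₀(d₂/d₁).
ΔL = −20·log₁₀(26.0/5.32) = -13.78 dB, so L₂ = 120.8 + (-13.78) = 107.0 dB SPL.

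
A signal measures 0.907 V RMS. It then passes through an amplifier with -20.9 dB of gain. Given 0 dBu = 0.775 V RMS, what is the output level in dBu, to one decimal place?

-19.5 dBu

Input level: 20·log₁₀(0.907/0.775) = 1.37 dBu.
Output: 1.37 − 20.9 = -19.5 dBu.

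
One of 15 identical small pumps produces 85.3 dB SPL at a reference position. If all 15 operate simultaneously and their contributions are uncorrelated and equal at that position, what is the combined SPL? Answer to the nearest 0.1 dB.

97.1 dB SPL

15 equal incoherent sources raise the level by 10·log₁₀(15) = 11.76 dB.
L_total = 85.3 + 11.76 = 97.1 dB SPL.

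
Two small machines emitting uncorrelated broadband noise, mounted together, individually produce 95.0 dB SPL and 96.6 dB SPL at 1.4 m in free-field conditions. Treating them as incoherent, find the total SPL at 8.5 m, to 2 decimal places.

Combined at 1.4 m: 10·log₁₀(10^(95.0/10)+10^(96.6/10)) = 98.884 dB SPL.
Then apply −20·log₁₀(8.5/1.4) = -15.666 dB → 83.22 dB SPL.

83.22 dB SPL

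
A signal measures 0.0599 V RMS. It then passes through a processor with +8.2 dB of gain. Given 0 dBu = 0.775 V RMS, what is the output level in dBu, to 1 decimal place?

-14.0 dBu

Input level: 20·log₁₀(0.0599/0.775) = -22.24 dBu.
Output: -22.24 + 8.2 = -14.0 dBu.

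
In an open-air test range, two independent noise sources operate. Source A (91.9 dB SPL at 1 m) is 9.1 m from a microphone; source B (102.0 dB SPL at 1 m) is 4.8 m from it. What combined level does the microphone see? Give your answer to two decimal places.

At the listener: L_A = 91.9 − 20·log₁₀(9.1) = 72.719 dB; L_B = 102.0 − 20·log₁₀(4.8) = 88.375 dB.
Combined: 10·log₁₀(10^(72.719/10)+10^(88.375/10)) = 88.49 dB SPL.

88.49 dB SPL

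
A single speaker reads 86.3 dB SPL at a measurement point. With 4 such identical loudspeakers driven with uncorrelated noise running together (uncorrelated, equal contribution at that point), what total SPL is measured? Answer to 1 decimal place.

4 equal incoherent sources raise the level by 10·log₁₀(4) = 6.02 dB.
L_total = 86.3 + 6.02 = 92.3 dB SPL.

92.3 dB SPL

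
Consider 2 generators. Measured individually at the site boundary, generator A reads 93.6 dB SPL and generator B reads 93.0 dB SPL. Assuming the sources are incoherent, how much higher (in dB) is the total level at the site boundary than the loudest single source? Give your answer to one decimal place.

Incoherent sources sum as intensities:
L_total = 10·log₁₀(10^(93.6/10) + 10^(93.0/10)) = 96.32 dB SPL.
Excess over the loudest (93.6 dB): 96.32 − 93.6 = 2.7 dB.

2.7 dB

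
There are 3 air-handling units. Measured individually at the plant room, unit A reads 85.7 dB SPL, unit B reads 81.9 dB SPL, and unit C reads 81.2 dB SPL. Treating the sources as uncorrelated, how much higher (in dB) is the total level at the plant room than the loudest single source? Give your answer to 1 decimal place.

Incoherent sources sum as intensities:
L_total = 10·log₁₀(10^(85.7/10) + 10^(81.9/10) + 10^(81.2/10)) = 88.18 dB SPL.
Excess over the loudest (85.7 dB): 88.18 − 85.7 = 2.5 dB.

2.5 dB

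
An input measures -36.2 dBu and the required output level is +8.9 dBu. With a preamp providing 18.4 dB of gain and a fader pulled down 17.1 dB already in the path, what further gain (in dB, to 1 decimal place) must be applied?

43.8 dB

The required make-up gain is the shortfall in the dB sum.
G = +8.9 − (-36.2) − 18.4 + 17.1 = 43.8 dB.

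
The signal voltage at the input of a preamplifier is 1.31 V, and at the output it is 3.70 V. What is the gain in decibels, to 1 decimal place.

For a voltage ratio, dB = 20·log₁₀(V₂/V₁).
20·log₁₀(3.70/1.31) = 20·log₁₀(2.824) = 9.0 dB.

9.0 dB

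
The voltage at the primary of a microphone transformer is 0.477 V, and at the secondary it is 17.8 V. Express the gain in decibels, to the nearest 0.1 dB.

For a voltage ratio, dB = 20·log₁₀(V₂/V₁).
20·log₁₀(17.8/0.477) = 20·log₁₀(37.32) = 31.4 dB.

31.4 dB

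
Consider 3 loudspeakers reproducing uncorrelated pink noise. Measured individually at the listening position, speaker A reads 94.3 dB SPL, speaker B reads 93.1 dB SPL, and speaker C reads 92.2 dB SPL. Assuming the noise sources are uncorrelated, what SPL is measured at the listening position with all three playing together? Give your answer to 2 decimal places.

98.06 dB SPL

Incoherent sources sum as intensities:
L_total = 10·log₁₀(10^(94.3/10) + 10^(93.1/10) + 10^(92.2/10)) = 10·log₁₀(6393000000) = 98.06 dB SPL.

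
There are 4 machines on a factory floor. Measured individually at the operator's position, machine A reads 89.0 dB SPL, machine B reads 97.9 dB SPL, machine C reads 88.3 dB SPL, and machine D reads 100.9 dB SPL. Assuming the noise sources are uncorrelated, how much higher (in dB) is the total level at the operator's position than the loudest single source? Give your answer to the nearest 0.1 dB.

2.1 dB

Uncorrelated sources add in intensity (power), not in dB.
L_total = 10·log₁₀(10^(89.0/10) + 10^(97.9/10) + 10^(88.3/10) + 10^(100.9/10)) = 103.00 dB SPL.
Excess over the loudest (100.9 dB): 103.00 − 100.9 = 2.1 dB.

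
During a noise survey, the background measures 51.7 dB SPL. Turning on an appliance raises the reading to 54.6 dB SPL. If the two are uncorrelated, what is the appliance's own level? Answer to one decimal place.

51.5 dB SPL

Remove the background by subtracting linear intensities:
L_src = 10·log₁₀(10^(54.6/10) − 10^(51.7/10)) = 10·log₁₀(140500) = 51.5 dB SPL.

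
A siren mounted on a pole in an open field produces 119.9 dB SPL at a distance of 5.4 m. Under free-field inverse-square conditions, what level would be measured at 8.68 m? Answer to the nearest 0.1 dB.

For a point source in a free field, ΔL = −20·log₁₀(d₂/d₁).
ΔL = −20·log₁₀(8.68/5.4) = -4.12 dB, so L₂ = 119.9 + (-4.12) = 115.8 dB SPL.

115.8 dB SPL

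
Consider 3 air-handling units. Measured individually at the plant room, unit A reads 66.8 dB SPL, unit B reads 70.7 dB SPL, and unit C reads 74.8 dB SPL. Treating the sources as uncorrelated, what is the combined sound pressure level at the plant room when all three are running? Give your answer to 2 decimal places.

76.70 dB SPL

Uncorrelated sources add in intensity (power), not in dB.
L_total = 10·log₁₀(10^(66.8/10) + 10^(70.7/10) + 10^(74.8/10)) = 10·log₁₀(46730000) = 76.70 dB SPL.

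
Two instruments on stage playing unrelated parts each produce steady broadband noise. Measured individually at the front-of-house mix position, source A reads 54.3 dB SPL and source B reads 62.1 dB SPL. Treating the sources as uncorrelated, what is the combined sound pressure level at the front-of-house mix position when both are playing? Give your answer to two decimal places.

Add the sources as powers (linear), then convert back to dB:
L_total = 10·log₁₀(10^(54.3/10) + 10^(62.1/10)) = 10·log₁₀(1891000) = 62.77 dB SPL.

62.77 dB SPL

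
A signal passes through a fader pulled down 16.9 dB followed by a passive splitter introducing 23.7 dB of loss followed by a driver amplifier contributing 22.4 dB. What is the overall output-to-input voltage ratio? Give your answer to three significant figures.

Net gain = (−16.9) + (−23.7) + 22.4 = -18.2 dB.
Voltage ratio = 10^(-18.2/20) = 0.123.

0.123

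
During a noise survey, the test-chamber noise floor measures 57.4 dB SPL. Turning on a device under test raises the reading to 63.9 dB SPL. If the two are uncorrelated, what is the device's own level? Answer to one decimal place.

Remove the background by subtracting linear intensities:
L_src = 10·log₁₀(10^(63.9/10) − 10^(57.4/10)) = 10·log₁₀(1905000) = 62.8 dB SPL.

62.8 dB SPL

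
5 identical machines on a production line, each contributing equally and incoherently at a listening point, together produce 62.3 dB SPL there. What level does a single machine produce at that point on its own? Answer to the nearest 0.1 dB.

55.3 dB SPL

5 equal incoherent sources add 10·log₁₀(5) = 6.99 dB over one source.
L_one = 62.3 − 6.99 = 55.3 dB SPL.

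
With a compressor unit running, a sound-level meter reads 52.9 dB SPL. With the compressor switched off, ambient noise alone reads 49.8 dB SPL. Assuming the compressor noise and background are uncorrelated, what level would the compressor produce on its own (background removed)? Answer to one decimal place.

Remove the background by subtracting linear intensities:
L_src = 10·log₁₀(10^(52.9/10) − 10^(49.8/10)) = 10·log₁₀(99490) = 50.0 dB SPL.

50.0 dB SPL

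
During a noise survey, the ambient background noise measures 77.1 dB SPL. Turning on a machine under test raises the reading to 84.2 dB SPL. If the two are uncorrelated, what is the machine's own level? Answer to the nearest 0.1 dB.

83.3 dB SPL

Background correction is a power subtraction:
L_src = 10·log₁₀(10^(84.2/10) − 10^(77.1/10)) = 10·log₁₀(211700000) = 83.3 dB SPL.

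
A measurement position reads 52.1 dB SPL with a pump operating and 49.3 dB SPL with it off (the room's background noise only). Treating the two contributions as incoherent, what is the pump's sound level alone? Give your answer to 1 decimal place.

Subtract intensities: L_src = 10·log₁₀(10^(L_total/10) − 10^(L_bg/10)).
L_src = 10·log₁₀(10^(52.1/10) − 10^(49.3/10)) = 10·log₁₀(77070) = 48.9 dB SPL.

48.9 dB SPL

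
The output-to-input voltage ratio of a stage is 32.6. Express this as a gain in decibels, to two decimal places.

30.26 dB

Voltage ratio → dB uses the 20·log₁₀ form:
20·log₁₀(32.6) = 30.26 dB.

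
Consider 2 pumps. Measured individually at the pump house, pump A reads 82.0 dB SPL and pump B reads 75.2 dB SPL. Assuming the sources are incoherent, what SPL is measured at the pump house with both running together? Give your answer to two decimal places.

Uncorrelated sources add in intensity (power), not in dB.
L_total = 10·log₁₀(10^(82.0/10) + 10^(75.2/10)) = 10·log₁₀(191600000) = 82.82 dB SPL.

82.82 dB SPL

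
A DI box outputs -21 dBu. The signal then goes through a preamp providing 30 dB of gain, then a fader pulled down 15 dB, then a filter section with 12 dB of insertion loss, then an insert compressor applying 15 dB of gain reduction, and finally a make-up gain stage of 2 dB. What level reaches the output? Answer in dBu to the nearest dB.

Cascaded gains and losses add directly in dB.
-21 + 30 − 15 − 12 − 15 + 2 = -31 dBu.

-31 dBu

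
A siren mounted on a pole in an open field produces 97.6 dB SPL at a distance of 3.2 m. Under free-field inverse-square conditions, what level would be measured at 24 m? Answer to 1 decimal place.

80.1 dB SPL

Free-field point source: level drops by 20·log₁₀ of the distance ratio.
ΔL = −20·log₁₀(24/3.2) = -17.50 dB, so L₂ = 97.6 + (-17.50) = 80.1 dB SPL.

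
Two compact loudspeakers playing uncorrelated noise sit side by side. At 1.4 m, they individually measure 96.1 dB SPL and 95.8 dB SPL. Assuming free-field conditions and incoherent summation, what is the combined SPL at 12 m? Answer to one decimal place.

Combined at 1.4 m: 10·log₁₀(10^(96.1/10)+10^(95.8/10)) = 98.96 dB SPL.
Then apply −20·log₁₀(12/1.4) = -18.66 dB → 80.3 dB SPL.

80.3 dB SPL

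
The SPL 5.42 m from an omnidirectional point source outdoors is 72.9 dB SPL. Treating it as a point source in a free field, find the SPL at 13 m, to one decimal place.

65.3 dB SPL

For a point source in a free field, ΔL = −20·log₁₀(d₂/d₁).
ΔL = −20·log₁₀(13/5.42) = -7.60 dB, so L₂ = 72.9 + (-7.60) = 65.3 dB SPL.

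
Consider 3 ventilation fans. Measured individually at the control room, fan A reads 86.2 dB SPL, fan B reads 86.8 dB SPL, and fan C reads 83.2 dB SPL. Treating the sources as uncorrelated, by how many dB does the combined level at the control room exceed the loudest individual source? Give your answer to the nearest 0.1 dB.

3.6 dB

Incoherent sources sum as intensities:
L_total = 10·log₁₀(10^(86.2/10) + 10^(86.8/10) + 10^(83.2/10)) = 90.43 dB SPL.
Excess over the loudest (86.8 dB): 90.43 − 86.8 = 3.6 dB.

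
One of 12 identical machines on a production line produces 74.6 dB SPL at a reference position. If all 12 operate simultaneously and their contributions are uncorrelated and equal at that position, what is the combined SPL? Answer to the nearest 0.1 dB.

12 equal incoherent sources raise the level by 10·log₁₀(12) = 10.79 dB.
L_total = 74.6 + 10.79 = 85.4 dB SPL.

85.4 dB SPL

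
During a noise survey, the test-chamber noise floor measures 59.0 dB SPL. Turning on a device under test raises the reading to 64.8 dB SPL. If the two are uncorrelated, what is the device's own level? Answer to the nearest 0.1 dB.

63.5 dB SPL

Remove the background by subtracting linear intensities:
L_src = 10·log₁₀(10^(64.8/10) − 10^(59.0/10)) = 10·log₁₀(2226000) = 63.5 dB SPL.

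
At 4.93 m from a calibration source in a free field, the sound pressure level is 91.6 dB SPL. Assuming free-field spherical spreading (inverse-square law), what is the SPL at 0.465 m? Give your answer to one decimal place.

112.1 dB SPL

Free-field point source: level drops by 20·log₁₀ of the distance ratio.
ΔL = −20·log₁₀(0.465/4.93) = 20.51 dB, so L₂ = 91.6 + (20.51) = 112.1 dB SPL.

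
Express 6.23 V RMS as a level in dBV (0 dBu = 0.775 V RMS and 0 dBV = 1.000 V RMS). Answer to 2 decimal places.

dBV = 20·log₁₀(V / 1.000 V).
20·log₁₀(6.23/1.000) = +15.89 dBV.

+15.89 dBV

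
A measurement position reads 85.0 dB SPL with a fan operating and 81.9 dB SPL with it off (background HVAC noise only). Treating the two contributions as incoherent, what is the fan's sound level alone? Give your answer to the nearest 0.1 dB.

82.1 dB SPL

Subtract intensities: L_src = 10·log₁₀(10^(L_total/10) − 10^(L_bg/10)).
L_src = 10·log₁₀(10^(85.0/10) − 10^(81.9/10)) = 10·log₁₀(161300000) = 82.1 dB SPL.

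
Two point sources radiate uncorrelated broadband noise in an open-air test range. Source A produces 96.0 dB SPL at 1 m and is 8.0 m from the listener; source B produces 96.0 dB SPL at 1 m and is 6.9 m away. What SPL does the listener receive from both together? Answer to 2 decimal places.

At the listener: L_A = 96.0 − 20·log₁₀(8.0) = 77.938 dB; L_B = 96.0 − 20·log₁₀(6.9) = 79.223 dB.
Combined: 10·log₁₀(10^(77.938/10)+10^(79.223/10)) = 81.64 dB SPL.

81.64 dB SPL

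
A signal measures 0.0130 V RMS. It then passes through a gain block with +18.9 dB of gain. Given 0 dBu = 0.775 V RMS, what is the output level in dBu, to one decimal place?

Input level: 20·log₁₀(0.0130/0.775) = -35.51 dBu.
Output: -35.51 + 18.9 = -16.6 dBu.

-16.6 dBu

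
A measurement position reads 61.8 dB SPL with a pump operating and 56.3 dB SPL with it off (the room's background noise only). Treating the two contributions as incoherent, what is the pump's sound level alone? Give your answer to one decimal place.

60.4 dB SPL

Subtract intensities: L_src = 10·log₁₀(10^(L_total/10) − 10^(L_bg/10)).
L_src = 10·log₁₀(10^(61.8/10) − 10^(56.3/10)) = 10·log₁₀(1087000) = 60.4 dB SPL.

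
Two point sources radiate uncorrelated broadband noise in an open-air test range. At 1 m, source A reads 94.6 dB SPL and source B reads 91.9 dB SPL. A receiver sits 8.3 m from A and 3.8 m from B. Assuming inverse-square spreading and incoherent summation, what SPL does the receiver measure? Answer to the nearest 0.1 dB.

At the listener: L_A = 94.6 − 20·log₁₀(8.3) = 76.22 dB; L_B = 91.9 − 20·log₁₀(3.8) = 80.30 dB.
Combined: 10·log₁₀(10^(76.22/10)+10^(80.30/10)) = 81.7 dB SPL.

81.7 dB SPL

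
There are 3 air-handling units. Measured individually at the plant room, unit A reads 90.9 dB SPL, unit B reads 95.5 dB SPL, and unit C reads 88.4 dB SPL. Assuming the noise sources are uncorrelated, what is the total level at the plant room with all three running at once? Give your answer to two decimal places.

Incoherent sources sum as intensities:
L_total = 10·log₁₀(10^(90.9/10) + 10^(95.5/10) + 10^(88.4/10)) = 10·log₁₀(5470000000) = 97.38 dB SPL.

97.38 dB SPL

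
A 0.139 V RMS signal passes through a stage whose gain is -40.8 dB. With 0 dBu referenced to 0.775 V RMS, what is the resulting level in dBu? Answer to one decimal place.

-55.7 dBu

Input level: 20·log₁₀(0.139/0.775) = -14.93 dBu.
Output: -14.93 − 40.8 = -55.7 dBu.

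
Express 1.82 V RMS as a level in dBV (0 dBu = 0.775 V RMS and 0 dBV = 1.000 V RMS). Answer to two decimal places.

dBV = 20·log₁₀(V / 1.000 V).
20·log₁₀(1.82/1.000) = +5.20 dBV.

+5.20 dBV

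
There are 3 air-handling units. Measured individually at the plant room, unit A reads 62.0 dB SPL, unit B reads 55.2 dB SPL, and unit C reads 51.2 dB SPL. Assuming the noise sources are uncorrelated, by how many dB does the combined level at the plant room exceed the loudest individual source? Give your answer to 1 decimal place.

Add the sources as powers (linear), then convert back to dB:
L_total = 10·log₁₀(10^(62.0/10) + 10^(55.2/10) + 10^(51.2/10)) = 63.11 dB SPL.
Excess over the loudest (62.0 dB): 63.11 − 62.0 = 1.1 dB.

1.1 dB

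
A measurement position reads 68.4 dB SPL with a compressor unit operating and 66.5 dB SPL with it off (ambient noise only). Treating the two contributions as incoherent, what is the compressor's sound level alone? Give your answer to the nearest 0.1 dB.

Background correction is a power subtraction:
L_src = 10·log₁₀(10^(68.4/10) − 10^(66.5/10)) = 10·log₁₀(2451000) = 63.9 dB SPL.

63.9 dB SPL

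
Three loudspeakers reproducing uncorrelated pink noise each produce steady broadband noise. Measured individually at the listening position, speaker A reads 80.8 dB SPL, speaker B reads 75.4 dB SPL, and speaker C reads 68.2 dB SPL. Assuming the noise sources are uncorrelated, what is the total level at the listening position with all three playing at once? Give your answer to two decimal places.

Add the sources as powers (linear), then convert back to dB:
L_total = 10·log₁₀(10^(80.8/10) + 10^(75.4/10) + 10^(68.2/10)) = 10·log₁₀(161500000) = 82.08 dB SPL.

82.08 dB SPL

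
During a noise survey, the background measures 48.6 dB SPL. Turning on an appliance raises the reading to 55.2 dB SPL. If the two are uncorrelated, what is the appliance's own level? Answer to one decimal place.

54.1 dB SPL

Background correction is a power subtraction:
L_src = 10·log₁₀(10^(55.2/10) − 10^(48.6/10)) = 10·log₁₀(258700) = 54.1 dB SPL.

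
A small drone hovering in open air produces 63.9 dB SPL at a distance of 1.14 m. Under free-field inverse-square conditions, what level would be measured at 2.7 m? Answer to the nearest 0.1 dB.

Inverse-square spreading gives ΔL = −20·log₁₀(d₂/d₁).
ΔL = −20·log₁₀(2.7/1.14) = -7.49 dB, so L₂ = 63.9 + (-7.49) = 56.4 dB SPL.

56.4 dB SPL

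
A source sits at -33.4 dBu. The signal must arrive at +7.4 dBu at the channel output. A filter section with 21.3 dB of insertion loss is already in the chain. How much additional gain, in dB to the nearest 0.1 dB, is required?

The required make-up gain is the shortfall in the dB sum.
G = +7.4 − (-33.4) + 21.3 = 62.1 dB.

62.1 dB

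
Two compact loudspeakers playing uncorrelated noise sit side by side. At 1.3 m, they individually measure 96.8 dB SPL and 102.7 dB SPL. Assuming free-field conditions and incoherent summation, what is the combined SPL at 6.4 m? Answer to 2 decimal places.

89.85 dB SPL

Combined at 1.3 m: 10·log₁₀(10^(96.8/10)+10^(102.7/10)) = 103.693 dB SPL.
Then apply −20·log₁₀(6.4/1.3) = -13.845 dB → 89.85 dB SPL.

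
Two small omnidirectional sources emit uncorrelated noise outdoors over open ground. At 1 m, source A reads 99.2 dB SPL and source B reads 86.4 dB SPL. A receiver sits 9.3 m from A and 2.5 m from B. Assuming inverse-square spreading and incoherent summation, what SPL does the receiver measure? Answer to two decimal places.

82.20 dB SPL

At the listener: L_A = 99.2 − 20·log₁₀(9.3) = 79.830 dB; L_B = 86.4 − 20·log₁₀(2.5) = 78.441 dB.
Combined: 10·log₁₀(10^(79.830/10)+10^(78.441/10)) = 82.20 dB SPL.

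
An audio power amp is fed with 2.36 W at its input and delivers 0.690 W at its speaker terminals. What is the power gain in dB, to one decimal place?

Power is a power quantity, so gain = 10·log₁₀(P_out/P_in).
10·log₁₀(0.690/2.36) = 10·log₁₀(0.2924) = -5.3 dB.

-5.3 dB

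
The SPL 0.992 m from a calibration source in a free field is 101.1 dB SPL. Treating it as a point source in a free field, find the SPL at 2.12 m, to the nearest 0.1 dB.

94.5 dB SPL

Free-field point source: level drops by 20·log₁₀ of the distance ratio.
ΔL = −20·log₁₀(2.12/0.992) = -6.60 dB, so L₂ = 101.1 + (-6.60) = 94.5 dB SPL.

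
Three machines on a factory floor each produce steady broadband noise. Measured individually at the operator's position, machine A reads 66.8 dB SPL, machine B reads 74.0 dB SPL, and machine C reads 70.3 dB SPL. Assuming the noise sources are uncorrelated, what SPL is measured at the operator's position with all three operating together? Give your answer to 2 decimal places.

76.09 dB SPL

Add the sources as powers (linear), then convert back to dB:
L_total = 10·log₁₀(10^(66.8/10) + 10^(74.0/10) + 10^(70.3/10)) = 10·log₁₀(40620000) = 76.09 dB SPL.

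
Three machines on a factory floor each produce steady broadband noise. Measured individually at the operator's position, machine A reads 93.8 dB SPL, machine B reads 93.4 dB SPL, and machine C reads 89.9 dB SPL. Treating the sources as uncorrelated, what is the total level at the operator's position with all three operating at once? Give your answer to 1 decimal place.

Incoherent sources sum as intensities:
L_total = 10·log₁₀(10^(93.8/10) + 10^(93.4/10) + 10^(89.9/10)) = 10·log₁₀(5564000000) = 97.5 dB SPL.

97.5 dB SPL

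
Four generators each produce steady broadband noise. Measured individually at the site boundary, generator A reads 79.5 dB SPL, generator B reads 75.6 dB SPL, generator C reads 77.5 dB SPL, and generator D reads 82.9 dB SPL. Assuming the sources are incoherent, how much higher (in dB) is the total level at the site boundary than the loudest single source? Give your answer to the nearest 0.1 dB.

2.9 dB

Add the sources as powers (linear), then convert back to dB:
L_total = 10·log₁₀(10^(79.5/10) + 10^(75.6/10) + 10^(77.5/10) + 10^(82.9/10)) = 85.76 dB SPL.
Excess over the loudest (82.9 dB): 85.76 − 82.9 = 2.9 dB.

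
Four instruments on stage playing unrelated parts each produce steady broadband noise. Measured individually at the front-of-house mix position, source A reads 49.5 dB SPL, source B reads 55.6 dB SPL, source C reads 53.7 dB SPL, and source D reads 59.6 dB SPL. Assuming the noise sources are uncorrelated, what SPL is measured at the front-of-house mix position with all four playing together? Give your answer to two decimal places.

62.04 dB SPL

Incoherent sources sum as intensities:
L_total = 10·log₁₀(10^(49.5/10) + 10^(55.6/10) + 10^(53.7/10) + 10^(59.6/10)) = 10·log₁₀(1599000) = 62.04 dB SPL.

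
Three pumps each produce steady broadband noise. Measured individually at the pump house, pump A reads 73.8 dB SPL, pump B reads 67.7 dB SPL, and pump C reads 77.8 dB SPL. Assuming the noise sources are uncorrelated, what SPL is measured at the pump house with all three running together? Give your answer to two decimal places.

Uncorrelated sources add in intensity (power), not in dB.
L_total = 10·log₁₀(10^(73.8/10) + 10^(67.7/10) + 10^(77.8/10)) = 10·log₁₀(90130000) = 79.55 dB SPL.

79.55 dB SPL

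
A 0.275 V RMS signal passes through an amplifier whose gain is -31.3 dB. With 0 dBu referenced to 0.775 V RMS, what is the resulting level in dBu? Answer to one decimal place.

-40.3 dBu

Input level: 20·log₁₀(0.275/0.775) = -9.00 dBu.
Output: -9.00 − 31.3 = -40.3 dBu.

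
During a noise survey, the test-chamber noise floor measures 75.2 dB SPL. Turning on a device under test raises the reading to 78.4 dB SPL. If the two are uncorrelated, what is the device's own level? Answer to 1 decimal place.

75.6 dB SPL

Remove the background by subtracting linear intensities:
L_src = 10·log₁₀(10^(78.4/10) − 10^(75.2/10)) = 10·log₁₀(36070000) = 75.6 dB SPL.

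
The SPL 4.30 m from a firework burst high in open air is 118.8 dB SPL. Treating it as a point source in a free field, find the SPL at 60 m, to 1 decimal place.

95.9 dB SPL

Free-field point source: level drops by 20·log₁₀ of the distance ratio.
ΔL = −20·log₁₀(60/4.30) = -22.89 dB, so L₂ = 118.8 + (-22.89) = 95.9 dB SPL.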